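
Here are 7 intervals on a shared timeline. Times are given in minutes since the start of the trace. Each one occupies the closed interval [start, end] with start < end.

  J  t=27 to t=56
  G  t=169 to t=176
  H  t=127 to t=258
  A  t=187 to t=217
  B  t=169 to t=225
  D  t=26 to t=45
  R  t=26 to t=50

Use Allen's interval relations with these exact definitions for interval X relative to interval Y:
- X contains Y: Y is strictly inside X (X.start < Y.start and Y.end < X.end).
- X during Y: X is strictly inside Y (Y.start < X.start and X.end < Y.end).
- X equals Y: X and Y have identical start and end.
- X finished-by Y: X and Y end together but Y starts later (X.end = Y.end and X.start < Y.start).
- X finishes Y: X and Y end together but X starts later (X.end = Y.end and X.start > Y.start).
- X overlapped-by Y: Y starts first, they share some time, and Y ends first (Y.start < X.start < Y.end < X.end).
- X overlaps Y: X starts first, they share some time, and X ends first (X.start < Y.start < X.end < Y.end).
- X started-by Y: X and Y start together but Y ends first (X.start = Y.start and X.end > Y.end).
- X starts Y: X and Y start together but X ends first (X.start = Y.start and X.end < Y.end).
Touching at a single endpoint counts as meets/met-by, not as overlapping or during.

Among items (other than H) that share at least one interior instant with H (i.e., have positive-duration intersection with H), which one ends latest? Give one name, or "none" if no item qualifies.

B

Target H = [t=127, t=258].
A [t=187, t=217] → during → candidate.
B [t=169, t=225] → during → candidate.
D [t=26, t=45] → before → excluded.
G [t=169, t=176] → during → candidate.
J [t=27, t=56] → before → excluded.
R [t=26, t=50] → before → excluded.
Among candidates, latest end is t=225 → B.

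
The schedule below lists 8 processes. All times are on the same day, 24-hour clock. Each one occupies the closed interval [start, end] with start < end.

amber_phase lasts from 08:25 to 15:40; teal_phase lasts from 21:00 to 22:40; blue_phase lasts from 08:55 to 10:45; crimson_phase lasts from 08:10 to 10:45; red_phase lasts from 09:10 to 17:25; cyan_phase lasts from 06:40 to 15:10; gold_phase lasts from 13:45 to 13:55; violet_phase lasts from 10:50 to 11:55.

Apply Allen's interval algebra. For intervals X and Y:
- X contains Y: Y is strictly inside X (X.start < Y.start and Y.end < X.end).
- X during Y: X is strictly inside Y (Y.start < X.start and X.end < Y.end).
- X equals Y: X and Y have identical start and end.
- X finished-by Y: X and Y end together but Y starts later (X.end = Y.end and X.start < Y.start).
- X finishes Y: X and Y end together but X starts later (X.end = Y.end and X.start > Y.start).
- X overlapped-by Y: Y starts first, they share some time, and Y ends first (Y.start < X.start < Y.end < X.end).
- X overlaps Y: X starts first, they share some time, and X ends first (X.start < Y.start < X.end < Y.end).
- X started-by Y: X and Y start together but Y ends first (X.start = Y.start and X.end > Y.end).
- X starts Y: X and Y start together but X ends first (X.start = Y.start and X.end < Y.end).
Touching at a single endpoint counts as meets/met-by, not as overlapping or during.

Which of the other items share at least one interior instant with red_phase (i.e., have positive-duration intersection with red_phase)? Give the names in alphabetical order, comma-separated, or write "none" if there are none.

Target red_phase = [09:10, 17:25].
amber_phase [08:25, 15:40] → overlaps → yes.
blue_phase [08:55, 10:45] → overlaps → yes.
crimson_phase [08:10, 10:45] → overlaps → yes.
cyan_phase [06:40, 15:10] → overlaps → yes.
gold_phase [13:45, 13:55] → during → yes.
teal_phase [21:00, 22:40] → after → no.
violet_phase [10:50, 11:55] → during → yes.
Result: amber_phase, blue_phase, crimson_phase, cyan_phase, gold_phase, violet_phase.

amber_phase, blue_phase, crimson_phase, cyan_phase, gold_phase, violet_phase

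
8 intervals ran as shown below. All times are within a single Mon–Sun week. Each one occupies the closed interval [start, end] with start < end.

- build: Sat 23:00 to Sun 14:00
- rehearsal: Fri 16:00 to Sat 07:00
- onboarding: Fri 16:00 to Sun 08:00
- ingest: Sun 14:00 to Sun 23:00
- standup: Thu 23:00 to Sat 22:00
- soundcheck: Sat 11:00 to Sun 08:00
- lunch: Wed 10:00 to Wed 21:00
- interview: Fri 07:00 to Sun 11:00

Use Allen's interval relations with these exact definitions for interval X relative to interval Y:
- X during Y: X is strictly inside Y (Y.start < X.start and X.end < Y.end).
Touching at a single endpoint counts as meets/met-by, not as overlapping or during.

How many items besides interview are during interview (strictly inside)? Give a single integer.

Target interview = [Fri 07:00, Sun 11:00].
build [Sat 23:00, Sun 14:00] → overlapped-by → no.
ingest [Sun 14:00, Sun 23:00] → after → no.
lunch [Wed 10:00, Wed 21:00] → before → no.
onboarding [Fri 16:00, Sun 08:00] → during → counts.
rehearsal [Fri 16:00, Sat 07:00] → during → counts.
soundcheck [Sat 11:00, Sun 08:00] → during → counts.
standup [Thu 23:00, Sat 22:00] → overlaps → no.
Total: 3.

3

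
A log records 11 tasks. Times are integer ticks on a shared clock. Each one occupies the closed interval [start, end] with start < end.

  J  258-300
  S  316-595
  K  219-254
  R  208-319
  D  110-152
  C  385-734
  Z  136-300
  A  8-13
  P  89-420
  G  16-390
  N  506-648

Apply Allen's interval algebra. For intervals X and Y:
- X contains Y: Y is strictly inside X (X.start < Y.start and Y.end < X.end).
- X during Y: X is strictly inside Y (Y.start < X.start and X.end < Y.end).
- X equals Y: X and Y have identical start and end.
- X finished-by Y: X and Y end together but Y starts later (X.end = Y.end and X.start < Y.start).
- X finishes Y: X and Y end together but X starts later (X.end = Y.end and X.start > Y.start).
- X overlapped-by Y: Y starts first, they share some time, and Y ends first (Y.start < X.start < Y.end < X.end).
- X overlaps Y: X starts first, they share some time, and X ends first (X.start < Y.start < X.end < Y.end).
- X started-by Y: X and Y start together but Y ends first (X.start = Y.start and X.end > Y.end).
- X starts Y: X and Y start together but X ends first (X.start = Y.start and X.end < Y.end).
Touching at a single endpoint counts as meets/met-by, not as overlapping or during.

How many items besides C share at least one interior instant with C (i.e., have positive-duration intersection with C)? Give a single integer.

Target C = [385, 734].
A [8, 13] → before → no.
D [110, 152] → before → no.
G [16, 390] → overlaps → counts.
J [258, 300] → before → no.
K [219, 254] → before → no.
N [506, 648] → during → counts.
P [89, 420] → overlaps → counts.
R [208, 319] → before → no.
S [316, 595] → overlaps → counts.
Z [136, 300] → before → no.
Total: 4.

4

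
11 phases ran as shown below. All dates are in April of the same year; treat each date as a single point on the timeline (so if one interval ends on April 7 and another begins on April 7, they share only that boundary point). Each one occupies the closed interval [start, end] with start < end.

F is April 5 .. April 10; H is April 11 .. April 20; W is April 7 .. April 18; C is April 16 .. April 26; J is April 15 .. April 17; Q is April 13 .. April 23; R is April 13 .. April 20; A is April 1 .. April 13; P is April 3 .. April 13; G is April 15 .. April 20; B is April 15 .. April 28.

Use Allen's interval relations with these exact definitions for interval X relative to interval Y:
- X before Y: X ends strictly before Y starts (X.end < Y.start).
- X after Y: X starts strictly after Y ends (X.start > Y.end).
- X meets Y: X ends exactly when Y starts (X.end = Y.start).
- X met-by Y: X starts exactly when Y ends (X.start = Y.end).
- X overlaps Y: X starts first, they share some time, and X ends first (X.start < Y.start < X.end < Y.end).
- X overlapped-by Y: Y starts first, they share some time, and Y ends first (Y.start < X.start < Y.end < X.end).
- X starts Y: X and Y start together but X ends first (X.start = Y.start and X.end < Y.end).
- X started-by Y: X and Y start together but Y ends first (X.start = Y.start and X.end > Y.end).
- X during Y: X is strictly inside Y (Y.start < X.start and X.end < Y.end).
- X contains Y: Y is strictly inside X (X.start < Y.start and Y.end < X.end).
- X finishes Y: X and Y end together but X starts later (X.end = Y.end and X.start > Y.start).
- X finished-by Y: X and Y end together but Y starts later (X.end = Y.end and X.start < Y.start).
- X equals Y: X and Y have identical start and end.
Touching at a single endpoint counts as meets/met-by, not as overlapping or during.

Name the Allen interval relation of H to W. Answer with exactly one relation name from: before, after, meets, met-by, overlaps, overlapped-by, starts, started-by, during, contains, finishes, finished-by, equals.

H = [April 11, April 20]; W = [April 7, April 18].
Compare endpoints: H.start > W.start, H.start < W.end, H.end > W.start, H.end > W.end.
That pattern is 'overlapped-by'.

overlapped-by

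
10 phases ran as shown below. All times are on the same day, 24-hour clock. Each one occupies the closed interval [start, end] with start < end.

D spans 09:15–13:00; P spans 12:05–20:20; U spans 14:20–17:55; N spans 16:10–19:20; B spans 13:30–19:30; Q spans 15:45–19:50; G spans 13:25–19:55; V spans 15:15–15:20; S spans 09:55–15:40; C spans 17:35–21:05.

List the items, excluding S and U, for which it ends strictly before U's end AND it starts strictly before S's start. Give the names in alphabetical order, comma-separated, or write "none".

D

Conditions: its end is strictly before U's end (X.end < 17:55) AND its start is strictly before S's start (X.start < 09:55).
B: end 19:30 < 17:55? ✗; start 13:30 < 09:55? ✗ → no.
C: end 21:05 < 17:55? ✗; start 17:35 < 09:55? ✗ → no.
D: end 13:00 < 17:55? ✓; start 09:15 < 09:55? ✓ → yes.
G: end 19:55 < 17:55? ✗; start 13:25 < 09:55? ✗ → no.
N: end 19:20 < 17:55? ✗; start 16:10 < 09:55? ✗ → no.
P: end 20:20 < 17:55? ✗; start 12:05 < 09:55? ✗ → no.
Q: end 19:50 < 17:55? ✗; start 15:45 < 09:55? ✗ → no.
V: end 15:20 < 17:55? ✓; start 15:15 < 09:55? ✗ → no.
Result: D.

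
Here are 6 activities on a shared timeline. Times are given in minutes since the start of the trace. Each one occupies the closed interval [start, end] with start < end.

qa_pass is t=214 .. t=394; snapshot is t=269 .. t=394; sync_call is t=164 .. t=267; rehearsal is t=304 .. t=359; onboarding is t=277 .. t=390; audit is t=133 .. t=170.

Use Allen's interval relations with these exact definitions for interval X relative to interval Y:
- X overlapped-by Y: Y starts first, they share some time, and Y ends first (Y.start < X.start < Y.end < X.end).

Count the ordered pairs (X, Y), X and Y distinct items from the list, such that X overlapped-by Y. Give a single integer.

2

Checking all 30 ordered pairs for relation 'overlapped-by'; matching pairs in alphabetical order:
(qa_pass, sync_call): qa_pass overlapped-by sync_call ✓
(sync_call, audit): sync_call overlapped-by audit ✓
Count: 2.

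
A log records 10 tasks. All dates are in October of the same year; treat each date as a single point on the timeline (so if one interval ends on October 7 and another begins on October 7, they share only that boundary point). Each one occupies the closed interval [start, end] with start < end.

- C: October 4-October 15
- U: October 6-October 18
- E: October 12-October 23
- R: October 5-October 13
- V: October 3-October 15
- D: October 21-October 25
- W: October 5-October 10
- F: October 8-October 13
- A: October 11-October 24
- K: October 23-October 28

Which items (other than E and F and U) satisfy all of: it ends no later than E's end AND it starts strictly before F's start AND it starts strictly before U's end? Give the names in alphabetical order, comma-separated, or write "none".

C, R, V, W

Conditions: its end is no later than E's end (X.end <= October 23) AND its start is strictly before F's start (X.start < October 8) AND its start is strictly before U's end (X.start < October 18).
A: end October 24 <= October 23? ✗; start October 11 < October 8? ✗; start October 11 < October 18? ✓ → no.
C: end October 15 <= October 23? ✓; start October 4 < October 8? ✓; start October 4 < October 18? ✓ → yes.
D: end October 25 <= October 23? ✗; start October 21 < October 8? ✗; start October 21 < October 18? ✗ → no.
K: end October 28 <= October 23? ✗; start October 23 < October 8? ✗; start October 23 < October 18? ✗ → no.
R: end October 13 <= October 23? ✓; start October 5 < October 8? ✓; start October 5 < October 18? ✓ → yes.
V: end October 15 <= October 23? ✓; start October 3 < October 8? ✓; start October 3 < October 18? ✓ → yes.
W: end October 10 <= October 23? ✓; start October 5 < October 8? ✓; start October 5 < October 18? ✓ → yes.
Result: C, R, V, W.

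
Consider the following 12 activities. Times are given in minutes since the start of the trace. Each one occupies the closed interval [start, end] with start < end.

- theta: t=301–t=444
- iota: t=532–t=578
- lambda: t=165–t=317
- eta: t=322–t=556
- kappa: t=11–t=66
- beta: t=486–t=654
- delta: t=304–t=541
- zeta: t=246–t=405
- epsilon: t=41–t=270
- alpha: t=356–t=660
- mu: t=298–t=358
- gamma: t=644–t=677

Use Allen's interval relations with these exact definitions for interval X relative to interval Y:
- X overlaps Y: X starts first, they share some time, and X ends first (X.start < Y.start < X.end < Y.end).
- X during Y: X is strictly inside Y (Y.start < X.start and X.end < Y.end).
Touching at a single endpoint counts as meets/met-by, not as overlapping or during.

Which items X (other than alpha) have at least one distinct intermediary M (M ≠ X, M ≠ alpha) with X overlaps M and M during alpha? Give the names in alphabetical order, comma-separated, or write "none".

Target alpha = [t=356, t=660].
Intermediaries M with M during alpha: beta, iota.
Via beta — items with X overlaps beta: delta, eta.
Via iota — items with X overlaps iota: delta, eta.
Union: delta, eta.

delta, eta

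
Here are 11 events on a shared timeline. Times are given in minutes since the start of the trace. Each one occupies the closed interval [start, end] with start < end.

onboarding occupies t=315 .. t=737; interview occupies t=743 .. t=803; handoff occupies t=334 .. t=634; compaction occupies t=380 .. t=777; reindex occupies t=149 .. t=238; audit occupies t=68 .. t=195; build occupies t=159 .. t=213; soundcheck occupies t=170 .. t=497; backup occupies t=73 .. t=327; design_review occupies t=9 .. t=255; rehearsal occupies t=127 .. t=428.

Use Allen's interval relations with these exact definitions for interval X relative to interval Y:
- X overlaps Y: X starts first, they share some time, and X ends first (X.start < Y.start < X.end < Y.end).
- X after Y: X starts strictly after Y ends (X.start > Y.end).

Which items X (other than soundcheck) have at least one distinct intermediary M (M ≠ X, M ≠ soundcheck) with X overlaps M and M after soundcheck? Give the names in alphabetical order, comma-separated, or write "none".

Target soundcheck = [t=170, t=497].
Intermediaries M with M after soundcheck: interview.
Via interview — items with X overlaps interview: compaction.
Union: compaction.

compaction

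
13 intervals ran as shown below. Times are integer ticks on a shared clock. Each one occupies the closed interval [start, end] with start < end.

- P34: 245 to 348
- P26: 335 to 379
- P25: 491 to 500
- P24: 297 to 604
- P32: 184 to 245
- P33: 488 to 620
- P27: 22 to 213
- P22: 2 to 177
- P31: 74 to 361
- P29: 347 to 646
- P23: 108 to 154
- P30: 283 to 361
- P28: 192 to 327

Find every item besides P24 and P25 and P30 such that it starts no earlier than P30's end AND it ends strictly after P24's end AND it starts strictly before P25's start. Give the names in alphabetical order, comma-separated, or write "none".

Conditions: its start is no earlier than P30's end (X.start >= 361) AND its end is strictly after P24's end (X.end > 604) AND its start is strictly before P25's start (X.start < 491).
P22: start 2 >= 361? ✗; end 177 > 604? ✗; start 2 < 491? ✓ → no.
P23: start 108 >= 361? ✗; end 154 > 604? ✗; start 108 < 491? ✓ → no.
P26: start 335 >= 361? ✗; end 379 > 604? ✗; start 335 < 491? ✓ → no.
P27: start 22 >= 361? ✗; end 213 > 604? ✗; start 22 < 491? ✓ → no.
P28: start 192 >= 361? ✗; end 327 > 604? ✗; start 192 < 491? ✓ → no.
P29: start 347 >= 361? ✗; end 646 > 604? ✓; start 347 < 491? ✓ → no.
P31: start 74 >= 361? ✗; end 361 > 604? ✗; start 74 < 491? ✓ → no.
P32: start 184 >= 361? ✗; end 245 > 604? ✗; start 184 < 491? ✓ → no.
P33: start 488 >= 361? ✓; end 620 > 604? ✓; start 488 < 491? ✓ → yes.
P34: start 245 >= 361? ✗; end 348 > 604? ✗; start 245 < 491? ✓ → no.
Result: P33.

P33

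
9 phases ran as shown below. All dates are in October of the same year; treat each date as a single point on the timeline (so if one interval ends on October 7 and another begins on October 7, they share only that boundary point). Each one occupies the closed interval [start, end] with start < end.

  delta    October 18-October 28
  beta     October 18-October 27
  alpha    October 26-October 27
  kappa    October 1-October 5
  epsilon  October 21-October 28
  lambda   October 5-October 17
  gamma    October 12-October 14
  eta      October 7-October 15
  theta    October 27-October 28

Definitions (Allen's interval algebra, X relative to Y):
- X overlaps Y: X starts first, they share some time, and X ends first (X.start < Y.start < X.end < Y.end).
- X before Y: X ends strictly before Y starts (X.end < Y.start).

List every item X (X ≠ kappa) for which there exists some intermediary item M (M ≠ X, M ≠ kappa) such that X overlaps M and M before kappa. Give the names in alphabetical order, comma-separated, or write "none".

Target kappa = [October 1, October 5].
Intermediaries M with M before kappa: none.
Union: none.

none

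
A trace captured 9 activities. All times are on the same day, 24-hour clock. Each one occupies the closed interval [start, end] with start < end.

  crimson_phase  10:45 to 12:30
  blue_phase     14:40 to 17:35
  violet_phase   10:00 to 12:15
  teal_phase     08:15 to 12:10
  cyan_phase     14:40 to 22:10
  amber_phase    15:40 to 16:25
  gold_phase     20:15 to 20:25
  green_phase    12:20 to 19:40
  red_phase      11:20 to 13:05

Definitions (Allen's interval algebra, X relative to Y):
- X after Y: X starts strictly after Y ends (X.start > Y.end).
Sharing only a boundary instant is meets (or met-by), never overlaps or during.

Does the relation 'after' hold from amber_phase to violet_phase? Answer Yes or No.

Yes

amber_phase = [15:40, 16:25], violet_phase = [10:00, 12:15].
Actual relation of amber_phase to violet_phase: after.
Asked whether 'after' holds → Yes.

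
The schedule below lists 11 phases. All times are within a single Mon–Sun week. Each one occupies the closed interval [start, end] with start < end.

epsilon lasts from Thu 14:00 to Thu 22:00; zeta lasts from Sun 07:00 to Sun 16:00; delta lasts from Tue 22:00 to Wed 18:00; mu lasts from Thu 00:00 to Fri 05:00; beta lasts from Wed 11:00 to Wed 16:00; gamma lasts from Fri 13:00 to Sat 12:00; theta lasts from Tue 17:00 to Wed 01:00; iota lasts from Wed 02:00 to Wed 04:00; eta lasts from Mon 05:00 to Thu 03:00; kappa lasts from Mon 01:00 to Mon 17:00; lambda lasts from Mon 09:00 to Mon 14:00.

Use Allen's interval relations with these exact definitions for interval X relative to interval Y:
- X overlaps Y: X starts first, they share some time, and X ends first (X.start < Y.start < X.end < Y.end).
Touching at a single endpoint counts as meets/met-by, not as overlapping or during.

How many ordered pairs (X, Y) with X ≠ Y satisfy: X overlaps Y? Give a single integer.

3

Checking all 110 ordered pairs for relation 'overlaps'; matching pairs in alphabetical order:
(eta, mu): eta overlaps mu ✓
(kappa, eta): kappa overlaps eta ✓
(theta, delta): theta overlaps delta ✓
Count: 3.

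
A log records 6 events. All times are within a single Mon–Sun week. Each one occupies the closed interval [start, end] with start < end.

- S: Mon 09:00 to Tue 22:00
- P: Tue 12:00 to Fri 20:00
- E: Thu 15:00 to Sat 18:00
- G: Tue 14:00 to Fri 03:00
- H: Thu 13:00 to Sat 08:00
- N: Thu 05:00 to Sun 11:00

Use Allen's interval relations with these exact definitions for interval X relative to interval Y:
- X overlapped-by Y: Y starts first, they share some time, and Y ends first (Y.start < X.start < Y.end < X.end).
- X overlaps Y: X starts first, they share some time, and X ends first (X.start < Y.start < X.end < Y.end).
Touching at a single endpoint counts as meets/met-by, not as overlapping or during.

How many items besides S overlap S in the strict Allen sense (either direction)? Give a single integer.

2

Target S = [Mon 09:00, Tue 22:00].
E [Thu 15:00, Sat 18:00] → after → no.
G [Tue 14:00, Fri 03:00] → overlapped-by → counts.
H [Thu 13:00, Sat 08:00] → after → no.
N [Thu 05:00, Sun 11:00] → after → no.
P [Tue 12:00, Fri 20:00] → overlapped-by → counts.
Total: 2.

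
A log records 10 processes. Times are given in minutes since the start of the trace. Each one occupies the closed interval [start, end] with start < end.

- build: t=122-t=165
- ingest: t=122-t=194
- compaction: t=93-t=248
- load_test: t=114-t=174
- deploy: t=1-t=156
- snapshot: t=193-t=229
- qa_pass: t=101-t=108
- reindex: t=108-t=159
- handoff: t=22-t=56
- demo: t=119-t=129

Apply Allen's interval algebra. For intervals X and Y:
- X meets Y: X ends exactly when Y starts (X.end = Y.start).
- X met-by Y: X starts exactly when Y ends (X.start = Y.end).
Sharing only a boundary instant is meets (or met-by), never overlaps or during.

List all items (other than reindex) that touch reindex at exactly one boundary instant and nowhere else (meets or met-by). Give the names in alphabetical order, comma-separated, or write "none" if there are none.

qa_pass

Target reindex = [t=108, t=159].
build [t=122, t=165] → overlapped-by → no.
compaction [t=93, t=248] → contains → no.
demo [t=119, t=129] → during → no.
deploy [t=1, t=156] → overlaps → no.
handoff [t=22, t=56] → before → no.
ingest [t=122, t=194] → overlapped-by → no.
load_test [t=114, t=174] → overlapped-by → no.
qa_pass [t=101, t=108] → meets → yes.
snapshot [t=193, t=229] → after → no.
Result: qa_pass.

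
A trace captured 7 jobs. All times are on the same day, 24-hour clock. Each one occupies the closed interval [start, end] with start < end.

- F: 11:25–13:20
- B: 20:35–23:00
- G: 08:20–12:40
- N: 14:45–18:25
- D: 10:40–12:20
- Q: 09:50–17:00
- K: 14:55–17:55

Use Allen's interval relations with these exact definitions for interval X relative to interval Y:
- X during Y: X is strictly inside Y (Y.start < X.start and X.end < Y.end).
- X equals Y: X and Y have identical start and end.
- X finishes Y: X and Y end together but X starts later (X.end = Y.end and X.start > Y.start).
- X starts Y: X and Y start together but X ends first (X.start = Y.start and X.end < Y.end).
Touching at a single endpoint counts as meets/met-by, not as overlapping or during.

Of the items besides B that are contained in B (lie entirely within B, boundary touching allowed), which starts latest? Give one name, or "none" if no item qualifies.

Target B = [20:35, 23:00].
D [10:40, 12:20] → before → excluded.
F [11:25, 13:20] → before → excluded.
G [08:20, 12:40] → before → excluded.
K [14:55, 17:55] → before → excluded.
N [14:45, 18:25] → before → excluded.
Q [09:50, 17:00] → before → excluded.
No candidates → none.

none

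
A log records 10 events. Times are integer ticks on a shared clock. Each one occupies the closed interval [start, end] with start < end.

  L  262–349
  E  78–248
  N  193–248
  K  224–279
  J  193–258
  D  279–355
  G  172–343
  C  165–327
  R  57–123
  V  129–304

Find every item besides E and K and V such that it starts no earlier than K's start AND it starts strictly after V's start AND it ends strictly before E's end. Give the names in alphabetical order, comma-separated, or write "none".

none

Conditions: its start is no earlier than K's start (X.start >= 224) AND its start is strictly after V's start (X.start > 129) AND its end is strictly before E's end (X.end < 248).
C: start 165 >= 224? ✗; start 165 > 129? ✓; end 327 < 248? ✗ → no.
D: start 279 >= 224? ✓; start 279 > 129? ✓; end 355 < 248? ✗ → no.
G: start 172 >= 224? ✗; start 172 > 129? ✓; end 343 < 248? ✗ → no.
J: start 193 >= 224? ✗; start 193 > 129? ✓; end 258 < 248? ✗ → no.
L: start 262 >= 224? ✓; start 262 > 129? ✓; end 349 < 248? ✗ → no.
N: start 193 >= 224? ✗; start 193 > 129? ✓; end 248 < 248? ✗ → no.
R: start 57 >= 224? ✗; start 57 > 129? ✗; end 123 < 248? ✓ → no.
Result: none.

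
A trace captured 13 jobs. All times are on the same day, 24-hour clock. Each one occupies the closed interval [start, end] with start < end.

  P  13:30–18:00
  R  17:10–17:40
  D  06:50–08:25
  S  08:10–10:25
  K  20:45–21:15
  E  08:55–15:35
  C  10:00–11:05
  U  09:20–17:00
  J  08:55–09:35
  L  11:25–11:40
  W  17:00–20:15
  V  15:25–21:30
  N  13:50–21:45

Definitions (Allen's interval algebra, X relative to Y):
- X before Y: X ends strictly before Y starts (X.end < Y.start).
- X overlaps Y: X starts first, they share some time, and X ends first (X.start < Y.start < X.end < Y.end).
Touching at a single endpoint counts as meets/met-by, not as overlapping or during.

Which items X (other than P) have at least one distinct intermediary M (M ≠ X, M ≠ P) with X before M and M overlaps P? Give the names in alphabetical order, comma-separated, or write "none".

Target P = [13:30, 18:00].
Intermediaries M with M overlaps P: E, U.
Via E — items with X before E: D.
Via U — items with X before U: D.
Union: D.

D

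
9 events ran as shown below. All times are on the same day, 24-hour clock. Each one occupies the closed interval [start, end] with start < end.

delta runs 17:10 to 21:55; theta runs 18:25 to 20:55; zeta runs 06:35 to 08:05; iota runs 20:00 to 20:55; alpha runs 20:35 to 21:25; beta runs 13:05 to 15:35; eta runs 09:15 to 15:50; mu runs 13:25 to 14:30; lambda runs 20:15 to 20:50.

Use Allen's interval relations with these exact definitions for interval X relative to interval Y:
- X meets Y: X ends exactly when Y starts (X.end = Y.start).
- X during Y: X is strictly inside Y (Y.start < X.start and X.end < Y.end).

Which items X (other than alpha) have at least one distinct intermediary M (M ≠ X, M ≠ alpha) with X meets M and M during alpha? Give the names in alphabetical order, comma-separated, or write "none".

none

Target alpha = [20:35, 21:25].
Intermediaries M with M during alpha: none.
Union: none.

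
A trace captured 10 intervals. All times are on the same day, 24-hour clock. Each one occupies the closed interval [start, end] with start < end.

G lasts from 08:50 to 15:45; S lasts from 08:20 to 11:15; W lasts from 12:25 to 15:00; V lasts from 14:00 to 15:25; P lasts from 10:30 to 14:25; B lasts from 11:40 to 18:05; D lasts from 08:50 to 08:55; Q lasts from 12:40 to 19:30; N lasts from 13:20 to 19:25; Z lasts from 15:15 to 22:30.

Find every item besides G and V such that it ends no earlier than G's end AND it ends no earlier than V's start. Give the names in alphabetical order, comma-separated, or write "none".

Conditions: its end is no earlier than G's end (X.end >= 15:45) AND its end is no earlier than V's start (X.end >= 14:00).
B: end 18:05 >= 15:45? ✓; end 18:05 >= 14:00? ✓ → yes.
D: end 08:55 >= 15:45? ✗; end 08:55 >= 14:00? ✗ → no.
N: end 19:25 >= 15:45? ✓; end 19:25 >= 14:00? ✓ → yes.
P: end 14:25 >= 15:45? ✗; end 14:25 >= 14:00? ✓ → no.
Q: end 19:30 >= 15:45? ✓; end 19:30 >= 14:00? ✓ → yes.
S: end 11:15 >= 15:45? ✗; end 11:15 >= 14:00? ✗ → no.
W: end 15:00 >= 15:45? ✗; end 15:00 >= 14:00? ✓ → no.
Z: end 22:30 >= 15:45? ✓; end 22:30 >= 14:00? ✓ → yes.
Result: B, N, Q, Z.

B, N, Q, Z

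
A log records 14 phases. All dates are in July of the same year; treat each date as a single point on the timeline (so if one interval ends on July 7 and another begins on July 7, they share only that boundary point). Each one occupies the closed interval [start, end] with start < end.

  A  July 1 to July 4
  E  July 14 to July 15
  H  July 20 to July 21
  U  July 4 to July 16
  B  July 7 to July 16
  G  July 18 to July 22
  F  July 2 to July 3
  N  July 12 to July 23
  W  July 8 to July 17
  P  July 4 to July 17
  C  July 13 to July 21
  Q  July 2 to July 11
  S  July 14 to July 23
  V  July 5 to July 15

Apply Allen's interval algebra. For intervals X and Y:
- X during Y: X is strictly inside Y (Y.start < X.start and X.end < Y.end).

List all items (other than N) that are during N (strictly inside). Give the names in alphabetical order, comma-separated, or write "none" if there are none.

C, E, G, H

Target N = [July 12, July 23].
A [July 1, July 4] → before → no.
B [July 7, July 16] → overlaps → no.
C [July 13, July 21] → during → yes.
E [July 14, July 15] → during → yes.
F [July 2, July 3] → before → no.
G [July 18, July 22] → during → yes.
H [July 20, July 21] → during → yes.
P [July 4, July 17] → overlaps → no.
Q [July 2, July 11] → before → no.
S [July 14, July 23] → finishes → no.
U [July 4, July 16] → overlaps → no.
V [July 5, July 15] → overlaps → no.
W [July 8, July 17] → overlaps → no.
Result: C, E, G, H.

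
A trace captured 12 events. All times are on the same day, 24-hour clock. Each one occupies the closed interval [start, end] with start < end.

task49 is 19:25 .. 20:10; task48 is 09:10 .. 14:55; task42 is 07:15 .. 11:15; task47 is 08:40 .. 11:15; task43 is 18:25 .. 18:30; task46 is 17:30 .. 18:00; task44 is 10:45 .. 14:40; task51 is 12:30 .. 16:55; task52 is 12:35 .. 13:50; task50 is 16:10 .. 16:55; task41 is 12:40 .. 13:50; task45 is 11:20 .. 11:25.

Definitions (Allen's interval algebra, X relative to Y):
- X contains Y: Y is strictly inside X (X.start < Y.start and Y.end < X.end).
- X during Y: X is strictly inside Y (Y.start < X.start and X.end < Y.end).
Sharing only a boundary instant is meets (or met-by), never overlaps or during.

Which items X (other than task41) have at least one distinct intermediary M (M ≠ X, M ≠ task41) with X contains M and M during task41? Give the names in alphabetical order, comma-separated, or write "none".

Target task41 = [12:40, 13:50].
Intermediaries M with M during task41: none.
Union: none.

none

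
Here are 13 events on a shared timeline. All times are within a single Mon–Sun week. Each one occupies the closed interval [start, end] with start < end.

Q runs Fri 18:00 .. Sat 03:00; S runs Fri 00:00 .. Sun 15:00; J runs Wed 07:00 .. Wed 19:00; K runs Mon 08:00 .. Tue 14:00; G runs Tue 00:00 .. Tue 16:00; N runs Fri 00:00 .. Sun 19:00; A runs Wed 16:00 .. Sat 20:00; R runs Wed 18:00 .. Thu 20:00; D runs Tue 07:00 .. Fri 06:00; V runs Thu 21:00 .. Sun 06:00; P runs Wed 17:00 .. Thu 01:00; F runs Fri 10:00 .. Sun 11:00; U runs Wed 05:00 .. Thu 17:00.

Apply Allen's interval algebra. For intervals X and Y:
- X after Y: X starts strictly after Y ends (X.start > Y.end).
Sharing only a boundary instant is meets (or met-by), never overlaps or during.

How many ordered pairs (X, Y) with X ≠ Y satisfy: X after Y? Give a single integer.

Checking all 156 ordered pairs for relation 'after'; matching pairs in alphabetical order:
(A, G): A after G ✓
(A, K): A after K ✓
(F, D): F after D ✓
(F, G): F after G ✓
(F, J): F after J ✓
(F, K): F after K ✓
(F, P): F after P ✓
(F, R): F after R ✓
(F, U): F after U ✓
(J, G): J after G ✓
(J, K): J after K ✓
(N, G): N after G ✓
(N, J): N after J ✓
(N, K): N after K ✓
(N, P): N after P ✓
(N, R): N after R ✓
(N, U): N after U ✓
(P, G): P after G ✓
(P, K): P after K ✓
(Q, D): Q after D ✓
(Q, G): Q after G ✓
(Q, J): Q after J ✓
(Q, K): Q after K ✓
(Q, P): Q after P ✓
... plus 18 further pairs not listed.
Count: 42.

42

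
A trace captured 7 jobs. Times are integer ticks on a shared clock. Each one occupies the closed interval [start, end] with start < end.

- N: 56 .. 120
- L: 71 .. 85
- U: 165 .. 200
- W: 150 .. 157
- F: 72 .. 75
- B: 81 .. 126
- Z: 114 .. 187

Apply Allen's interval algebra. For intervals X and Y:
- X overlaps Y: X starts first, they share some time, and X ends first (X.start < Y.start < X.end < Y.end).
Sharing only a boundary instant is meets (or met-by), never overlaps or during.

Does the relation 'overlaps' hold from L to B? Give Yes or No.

Yes

L = [71, 85], B = [81, 126].
Actual relation of L to B: overlaps.
Asked whether 'overlaps' holds → Yes.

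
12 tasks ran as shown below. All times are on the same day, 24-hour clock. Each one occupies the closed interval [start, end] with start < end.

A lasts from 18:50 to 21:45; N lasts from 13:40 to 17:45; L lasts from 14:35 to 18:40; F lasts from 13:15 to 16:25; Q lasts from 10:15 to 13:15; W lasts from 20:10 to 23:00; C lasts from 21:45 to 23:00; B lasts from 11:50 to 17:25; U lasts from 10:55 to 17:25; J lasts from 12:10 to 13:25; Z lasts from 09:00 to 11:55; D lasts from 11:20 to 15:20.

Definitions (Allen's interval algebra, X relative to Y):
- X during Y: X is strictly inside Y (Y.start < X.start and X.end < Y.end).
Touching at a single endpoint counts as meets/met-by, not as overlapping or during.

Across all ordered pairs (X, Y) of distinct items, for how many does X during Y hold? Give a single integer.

6

Checking all 132 ordered pairs for relation 'during'; matching pairs in alphabetical order:
(D, U): D during U ✓
(F, B): F during B ✓
(F, U): F during U ✓
(J, B): J during B ✓
(J, D): J during D ✓
(J, U): J during U ✓
Count: 6.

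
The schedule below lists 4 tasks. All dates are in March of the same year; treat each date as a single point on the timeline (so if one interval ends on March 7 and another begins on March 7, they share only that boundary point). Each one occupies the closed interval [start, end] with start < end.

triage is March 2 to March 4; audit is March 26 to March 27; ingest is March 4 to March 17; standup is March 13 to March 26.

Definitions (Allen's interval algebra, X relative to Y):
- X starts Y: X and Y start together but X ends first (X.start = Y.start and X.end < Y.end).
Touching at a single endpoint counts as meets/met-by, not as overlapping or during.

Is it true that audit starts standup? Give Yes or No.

audit = [March 26, March 27], standup = [March 13, March 26].
Actual relation of audit to standup: met-by.
Asked whether 'starts' holds → No.

No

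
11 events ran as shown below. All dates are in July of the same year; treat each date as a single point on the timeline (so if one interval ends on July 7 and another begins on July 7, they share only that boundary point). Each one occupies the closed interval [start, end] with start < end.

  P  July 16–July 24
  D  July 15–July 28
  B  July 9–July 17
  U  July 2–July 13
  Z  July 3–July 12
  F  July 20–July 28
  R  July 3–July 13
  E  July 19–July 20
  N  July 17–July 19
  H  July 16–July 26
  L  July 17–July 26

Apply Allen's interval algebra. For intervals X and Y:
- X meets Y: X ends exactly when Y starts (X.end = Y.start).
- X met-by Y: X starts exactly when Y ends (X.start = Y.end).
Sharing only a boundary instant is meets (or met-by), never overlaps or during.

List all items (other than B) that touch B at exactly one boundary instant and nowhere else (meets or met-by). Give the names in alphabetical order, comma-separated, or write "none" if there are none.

Target B = [July 9, July 17].
D [July 15, July 28] → overlapped-by → no.
E [July 19, July 20] → after → no.
F [July 20, July 28] → after → no.
H [July 16, July 26] → overlapped-by → no.
L [July 17, July 26] → met-by → yes.
N [July 17, July 19] → met-by → yes.
P [July 16, July 24] → overlapped-by → no.
R [July 3, July 13] → overlaps → no.
U [July 2, July 13] → overlaps → no.
Z [July 3, July 12] → overlaps → no.
Result: L, N.

L, N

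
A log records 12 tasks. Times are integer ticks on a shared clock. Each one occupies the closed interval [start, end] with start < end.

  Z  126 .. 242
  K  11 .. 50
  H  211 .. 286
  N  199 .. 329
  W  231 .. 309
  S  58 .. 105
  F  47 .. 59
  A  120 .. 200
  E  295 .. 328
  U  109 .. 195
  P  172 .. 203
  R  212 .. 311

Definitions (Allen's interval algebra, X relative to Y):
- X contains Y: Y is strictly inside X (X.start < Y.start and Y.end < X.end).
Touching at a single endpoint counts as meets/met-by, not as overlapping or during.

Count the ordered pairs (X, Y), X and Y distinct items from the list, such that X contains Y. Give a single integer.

6

Checking all 132 ordered pairs for relation 'contains'; matching pairs in alphabetical order:
(N, E): N contains E ✓
(N, H): N contains H ✓
(N, R): N contains R ✓
(N, W): N contains W ✓
(R, W): R contains W ✓
(Z, P): Z contains P ✓
Count: 6.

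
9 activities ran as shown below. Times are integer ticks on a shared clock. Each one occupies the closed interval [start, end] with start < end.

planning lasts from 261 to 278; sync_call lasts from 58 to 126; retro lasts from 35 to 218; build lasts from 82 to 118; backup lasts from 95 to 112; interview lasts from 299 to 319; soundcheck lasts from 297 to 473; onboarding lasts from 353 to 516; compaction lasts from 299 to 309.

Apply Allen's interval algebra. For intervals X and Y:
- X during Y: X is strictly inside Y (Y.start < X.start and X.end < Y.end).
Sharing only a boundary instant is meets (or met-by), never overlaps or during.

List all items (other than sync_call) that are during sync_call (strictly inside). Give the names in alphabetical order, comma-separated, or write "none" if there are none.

Target sync_call = [58, 126].
backup [95, 112] → during → yes.
build [82, 118] → during → yes.
compaction [299, 309] → after → no.
interview [299, 319] → after → no.
onboarding [353, 516] → after → no.
planning [261, 278] → after → no.
retro [35, 218] → contains → no.
soundcheck [297, 473] → after → no.
Result: backup, build.

backup, build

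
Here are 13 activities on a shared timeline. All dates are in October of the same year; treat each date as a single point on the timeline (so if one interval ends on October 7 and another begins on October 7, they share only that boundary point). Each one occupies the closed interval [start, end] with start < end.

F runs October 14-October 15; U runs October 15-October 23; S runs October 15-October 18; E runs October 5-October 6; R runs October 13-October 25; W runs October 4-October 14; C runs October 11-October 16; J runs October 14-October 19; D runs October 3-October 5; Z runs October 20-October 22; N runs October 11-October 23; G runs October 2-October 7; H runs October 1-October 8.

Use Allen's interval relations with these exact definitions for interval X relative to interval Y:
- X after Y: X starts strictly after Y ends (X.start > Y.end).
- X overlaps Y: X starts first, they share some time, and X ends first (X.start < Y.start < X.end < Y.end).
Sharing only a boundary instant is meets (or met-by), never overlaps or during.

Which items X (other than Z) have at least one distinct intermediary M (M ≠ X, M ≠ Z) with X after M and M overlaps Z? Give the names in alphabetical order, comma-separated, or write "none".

none

Target Z = [October 20, October 22].
Intermediaries M with M overlaps Z: none.
Union: none.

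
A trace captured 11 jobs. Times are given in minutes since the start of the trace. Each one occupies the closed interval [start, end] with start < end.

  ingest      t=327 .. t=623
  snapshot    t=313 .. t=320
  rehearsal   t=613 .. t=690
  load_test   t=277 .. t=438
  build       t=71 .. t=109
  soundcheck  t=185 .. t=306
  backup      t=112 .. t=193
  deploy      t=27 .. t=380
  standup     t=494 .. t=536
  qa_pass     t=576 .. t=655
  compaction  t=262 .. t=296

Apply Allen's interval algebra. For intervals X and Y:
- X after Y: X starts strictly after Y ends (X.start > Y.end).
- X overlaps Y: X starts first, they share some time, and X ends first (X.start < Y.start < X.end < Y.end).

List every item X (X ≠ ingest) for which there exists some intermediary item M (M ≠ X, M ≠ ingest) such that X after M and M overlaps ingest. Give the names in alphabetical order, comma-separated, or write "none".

qa_pass, rehearsal, standup

Target ingest = [t=327, t=623].
Intermediaries M with M overlaps ingest: deploy, load_test.
Via deploy — items with X after deploy: qa_pass, rehearsal, standup.
Via load_test — items with X after load_test: qa_pass, rehearsal, standup.
Union: qa_pass, rehearsal, standup.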